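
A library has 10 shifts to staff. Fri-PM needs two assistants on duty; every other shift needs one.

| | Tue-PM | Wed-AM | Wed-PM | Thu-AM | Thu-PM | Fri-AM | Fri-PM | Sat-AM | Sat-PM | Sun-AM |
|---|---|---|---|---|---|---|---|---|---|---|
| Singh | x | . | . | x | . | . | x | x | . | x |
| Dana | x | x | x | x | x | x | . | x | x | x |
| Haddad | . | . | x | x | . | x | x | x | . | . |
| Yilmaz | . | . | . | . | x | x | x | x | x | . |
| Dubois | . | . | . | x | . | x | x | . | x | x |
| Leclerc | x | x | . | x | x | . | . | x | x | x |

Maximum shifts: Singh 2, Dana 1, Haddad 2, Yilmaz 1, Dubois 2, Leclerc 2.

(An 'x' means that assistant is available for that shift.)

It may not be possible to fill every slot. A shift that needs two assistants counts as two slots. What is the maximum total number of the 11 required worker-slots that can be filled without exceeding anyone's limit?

Total capacity across all assistants is 2+1+2+1+2+2 = 10, and 11 slots are needed, so at most 10 can be filled.
An assignment achieving 10: Tue-PM→Singh, Wed-AM→Dana, Wed-PM→Haddad, Thu-AM→Leclerc, Thu-PM→Yilmaz, Fri-AM→Haddad, Fri-PM→Singh+Dubois, Sat-PM→Dubois, Sun-AM→Leclerc.
Loads: Singh 2/2, Dana 1/1, Haddad 2/2, Yilmaz 1/1, Dubois 2/2, Leclerc 2/2.

10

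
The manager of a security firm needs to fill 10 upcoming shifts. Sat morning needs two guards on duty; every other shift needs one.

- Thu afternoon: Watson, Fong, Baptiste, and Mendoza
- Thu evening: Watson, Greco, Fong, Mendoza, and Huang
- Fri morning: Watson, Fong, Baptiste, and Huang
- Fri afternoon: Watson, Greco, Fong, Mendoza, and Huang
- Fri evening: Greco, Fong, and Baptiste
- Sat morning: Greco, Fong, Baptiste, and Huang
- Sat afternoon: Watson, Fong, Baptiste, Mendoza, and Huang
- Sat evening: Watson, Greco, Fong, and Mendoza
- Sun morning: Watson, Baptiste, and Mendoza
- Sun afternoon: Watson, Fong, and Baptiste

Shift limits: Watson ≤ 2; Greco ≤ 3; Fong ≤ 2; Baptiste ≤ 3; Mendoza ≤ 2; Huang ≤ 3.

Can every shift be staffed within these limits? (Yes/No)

One valid schedule: Thu afternoon→Fong, Thu evening→Greco, Fri morning→Fong, Fri afternoon→Mendoza, Fri evening→Greco, Sat morning→Baptiste+Huang, Sat afternoon→Baptiste, Sat evening→Greco, Sun morning→Watson, Sun afternoon→Watson.
Loads: Watson 2/2, Greco 3/3, Fong 2/2, Baptiste 2/3, Mendoza 1/2, Huang 1/3 — all within limits.

Yes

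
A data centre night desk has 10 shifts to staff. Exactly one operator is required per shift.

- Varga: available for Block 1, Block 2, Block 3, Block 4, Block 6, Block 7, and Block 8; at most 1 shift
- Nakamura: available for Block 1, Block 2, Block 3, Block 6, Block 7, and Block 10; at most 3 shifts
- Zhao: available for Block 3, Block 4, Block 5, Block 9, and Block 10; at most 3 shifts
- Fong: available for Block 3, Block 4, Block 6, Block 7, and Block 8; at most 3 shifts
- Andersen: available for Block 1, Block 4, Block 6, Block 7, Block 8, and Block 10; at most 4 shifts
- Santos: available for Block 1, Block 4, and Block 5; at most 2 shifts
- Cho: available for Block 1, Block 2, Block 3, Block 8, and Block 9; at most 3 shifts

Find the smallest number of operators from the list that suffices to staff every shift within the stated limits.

10 slots to fill and no one can take more than 4, so at least ⌈10/4⌉ = 3 operators are needed.
Nakamura, Zhao, and Andersen alone can cover everything: Block 1→Nakamura, Block 2→Nakamura, Block 3→Nakamura, Block 4→Zhao, Block 5→Zhao, Block 6→Andersen, Block 7→Andersen, Block 8→Andersen, Block 9→Zhao, Block 10→Andersen.

3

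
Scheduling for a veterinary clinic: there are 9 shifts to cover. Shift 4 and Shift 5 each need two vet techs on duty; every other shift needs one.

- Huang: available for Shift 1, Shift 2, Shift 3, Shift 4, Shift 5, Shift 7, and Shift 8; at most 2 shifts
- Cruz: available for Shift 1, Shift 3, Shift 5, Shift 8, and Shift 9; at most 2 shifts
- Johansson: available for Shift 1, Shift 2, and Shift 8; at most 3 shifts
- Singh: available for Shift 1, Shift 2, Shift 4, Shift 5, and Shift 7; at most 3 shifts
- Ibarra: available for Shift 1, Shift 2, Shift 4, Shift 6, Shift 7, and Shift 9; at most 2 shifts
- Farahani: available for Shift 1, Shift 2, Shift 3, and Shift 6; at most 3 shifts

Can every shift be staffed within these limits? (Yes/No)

Yes

One valid schedule: Shift 1→Johansson, Shift 2→Johansson, Shift 3→Huang, Shift 4→Huang+Singh, Shift 5→Cruz+Singh, Shift 6→Ibarra, Shift 7→Singh, Shift 8→Johansson, Shift 9→Cruz.
Loads: Huang 2/2, Cruz 2/2, Johansson 3/3, Singh 3/3, Ibarra 1/2, Farahani 0/3 — all within limits.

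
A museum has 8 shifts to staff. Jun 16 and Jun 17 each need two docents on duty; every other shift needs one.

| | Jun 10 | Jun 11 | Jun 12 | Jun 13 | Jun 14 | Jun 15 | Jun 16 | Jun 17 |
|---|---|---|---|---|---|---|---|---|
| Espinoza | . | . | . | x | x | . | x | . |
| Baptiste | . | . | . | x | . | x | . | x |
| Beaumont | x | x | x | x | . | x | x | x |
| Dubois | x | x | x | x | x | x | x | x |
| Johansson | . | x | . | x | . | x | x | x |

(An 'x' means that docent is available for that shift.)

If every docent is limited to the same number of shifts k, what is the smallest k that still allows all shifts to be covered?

With 5 docents and 10 worker-slots to fill, someone must work at least ⌈10/5⌉ = 2 shifts, so k ≥ 2.
k = 2 works: Jun 10→Beaumont, Jun 11→Dubois, Jun 12→Beaumont, Jun 13→Espinoza, Jun 14→Espinoza, Jun 15→Baptiste, Jun 16→Dubois+Johansson, Jun 17→Baptiste+Johansson.
Loads: Espinoza 2, Baptiste 2, Beaumont 2, Dubois 2, Johansson 2 — all ≤ 2.

2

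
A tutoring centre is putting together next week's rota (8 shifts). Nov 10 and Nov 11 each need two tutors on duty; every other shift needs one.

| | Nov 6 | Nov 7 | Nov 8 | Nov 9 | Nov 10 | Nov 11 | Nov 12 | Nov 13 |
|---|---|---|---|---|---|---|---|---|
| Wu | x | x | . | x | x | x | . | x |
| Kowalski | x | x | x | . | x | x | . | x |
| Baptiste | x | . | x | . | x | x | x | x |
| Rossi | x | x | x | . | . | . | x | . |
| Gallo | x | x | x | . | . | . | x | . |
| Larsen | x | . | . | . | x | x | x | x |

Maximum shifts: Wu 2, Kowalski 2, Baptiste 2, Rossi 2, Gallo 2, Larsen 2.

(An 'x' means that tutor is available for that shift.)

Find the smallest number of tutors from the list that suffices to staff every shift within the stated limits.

5

10 slots to fill and no one can take more than 2, so at least ⌈10/2⌉ = 5 tutors are needed.
Wu, Kowalski, Baptiste, Rossi, and Gallo alone can cover everything: Nov 6→Gallo, Nov 7→Rossi, Nov 8→Gallo, Nov 9→Wu, Nov 10→Wu+Kowalski, Nov 11→Kowalski+Baptiste, Nov 12→Rossi, Nov 13→Baptiste.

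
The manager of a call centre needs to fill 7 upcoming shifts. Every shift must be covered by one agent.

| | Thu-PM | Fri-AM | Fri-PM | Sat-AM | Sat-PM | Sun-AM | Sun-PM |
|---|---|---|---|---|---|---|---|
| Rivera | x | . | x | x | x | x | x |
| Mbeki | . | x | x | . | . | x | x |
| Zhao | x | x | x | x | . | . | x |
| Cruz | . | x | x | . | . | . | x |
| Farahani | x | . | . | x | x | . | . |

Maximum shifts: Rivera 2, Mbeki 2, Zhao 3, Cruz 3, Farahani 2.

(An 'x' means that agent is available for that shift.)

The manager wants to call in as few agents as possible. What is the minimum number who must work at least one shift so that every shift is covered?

7 slots to fill and no one can take more than 3, so at least ⌈7/3⌉ = 3 agents are needed.
Rivera, Mbeki, and Zhao alone can cover everything: Thu-PM→Rivera, Fri-AM→Mbeki, Fri-PM→Zhao, Sat-AM→Zhao, Sat-PM→Rivera, Sun-AM→Mbeki, Sun-PM→Zhao.

3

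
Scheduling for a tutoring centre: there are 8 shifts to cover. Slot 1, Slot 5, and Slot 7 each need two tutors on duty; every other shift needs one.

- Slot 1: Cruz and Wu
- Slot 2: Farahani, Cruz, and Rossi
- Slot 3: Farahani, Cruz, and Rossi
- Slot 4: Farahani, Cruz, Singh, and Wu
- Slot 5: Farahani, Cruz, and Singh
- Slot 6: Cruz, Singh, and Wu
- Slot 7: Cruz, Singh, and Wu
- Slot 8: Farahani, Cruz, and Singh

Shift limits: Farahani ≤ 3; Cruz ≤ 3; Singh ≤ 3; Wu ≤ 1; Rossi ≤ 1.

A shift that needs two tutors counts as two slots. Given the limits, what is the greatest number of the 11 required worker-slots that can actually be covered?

11

Total capacity across all tutors is 3+3+3+1+1 = 11, and 11 slots are needed, so at most 11 can be filled.
An assignment achieving 11: Slot 1→Cruz+Wu, Slot 2→Farahani, Slot 3→Rossi, Slot 4→Singh, Slot 5→Farahani+Cruz, Slot 6→Singh, Slot 7→Cruz+Singh, Slot 8→Farahani.
Loads: Farahani 3/3, Cruz 3/3, Singh 3/3, Wu 1/1, Rossi 1/1.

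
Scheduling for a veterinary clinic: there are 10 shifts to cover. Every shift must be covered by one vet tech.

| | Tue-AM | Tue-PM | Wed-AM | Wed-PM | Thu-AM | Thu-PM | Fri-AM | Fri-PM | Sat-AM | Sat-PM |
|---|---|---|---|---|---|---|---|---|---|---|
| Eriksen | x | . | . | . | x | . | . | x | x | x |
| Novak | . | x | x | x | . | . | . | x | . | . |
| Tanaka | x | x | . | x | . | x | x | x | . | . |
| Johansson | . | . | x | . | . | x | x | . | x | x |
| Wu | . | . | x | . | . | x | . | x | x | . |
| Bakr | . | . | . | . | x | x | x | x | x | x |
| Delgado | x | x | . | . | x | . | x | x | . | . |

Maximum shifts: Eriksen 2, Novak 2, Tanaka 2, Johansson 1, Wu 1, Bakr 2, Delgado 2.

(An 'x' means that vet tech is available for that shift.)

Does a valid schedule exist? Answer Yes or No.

Yes

One valid schedule: Tue-AM→Eriksen, Tue-PM→Novak, Wed-AM→Johansson, Wed-PM→Novak, Thu-AM→Eriksen, Thu-PM→Tanaka, Fri-AM→Tanaka, Fri-PM→Bakr, Sat-AM→Wu, Sat-PM→Bakr.
Loads: Eriksen 2/2, Novak 2/2, Tanaka 2/2, Johansson 1/1, Wu 1/1, Bakr 2/2, Delgado 0/2 — all within limits.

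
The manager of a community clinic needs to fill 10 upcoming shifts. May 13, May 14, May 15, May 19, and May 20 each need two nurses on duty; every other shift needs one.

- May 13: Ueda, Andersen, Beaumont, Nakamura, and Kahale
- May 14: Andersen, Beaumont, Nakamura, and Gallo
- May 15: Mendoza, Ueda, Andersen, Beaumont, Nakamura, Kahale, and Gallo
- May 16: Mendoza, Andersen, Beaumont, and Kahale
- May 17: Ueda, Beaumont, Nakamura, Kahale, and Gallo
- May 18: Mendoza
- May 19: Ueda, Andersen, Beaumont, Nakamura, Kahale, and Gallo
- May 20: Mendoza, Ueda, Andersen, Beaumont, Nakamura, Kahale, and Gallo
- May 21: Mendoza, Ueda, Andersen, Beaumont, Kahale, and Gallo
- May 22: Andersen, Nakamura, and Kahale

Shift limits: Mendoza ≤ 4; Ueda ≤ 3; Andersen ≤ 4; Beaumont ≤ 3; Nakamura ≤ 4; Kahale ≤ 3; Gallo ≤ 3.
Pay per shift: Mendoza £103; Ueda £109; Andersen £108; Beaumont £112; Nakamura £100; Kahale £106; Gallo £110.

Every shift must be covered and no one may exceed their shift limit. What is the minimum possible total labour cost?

May 18 can only be covered by Mendoza, so that assignment is forced.
Picking the cheapest available nurse for each shift independently would cost £1535, but that ignores the shift limits.
An optimal schedule: May 13→Nakamura+Kahale, May 14→Nakamura+Andersen, May 15→Mendoza+Andersen, May 16→Mendoza, May 17→Nakamura, May 18→Mendoza, May 19→Kahale+Andersen, May 20→Kahale+Andersen, May 21→Mendoza, May 22→Nakamura.
Total: 100 + 106 + 100 + 108 + 103 + 108 + 103 + 100 + 103 + 106 + 108 + 106 + 108 + 103 + 100 = £1562.

£1562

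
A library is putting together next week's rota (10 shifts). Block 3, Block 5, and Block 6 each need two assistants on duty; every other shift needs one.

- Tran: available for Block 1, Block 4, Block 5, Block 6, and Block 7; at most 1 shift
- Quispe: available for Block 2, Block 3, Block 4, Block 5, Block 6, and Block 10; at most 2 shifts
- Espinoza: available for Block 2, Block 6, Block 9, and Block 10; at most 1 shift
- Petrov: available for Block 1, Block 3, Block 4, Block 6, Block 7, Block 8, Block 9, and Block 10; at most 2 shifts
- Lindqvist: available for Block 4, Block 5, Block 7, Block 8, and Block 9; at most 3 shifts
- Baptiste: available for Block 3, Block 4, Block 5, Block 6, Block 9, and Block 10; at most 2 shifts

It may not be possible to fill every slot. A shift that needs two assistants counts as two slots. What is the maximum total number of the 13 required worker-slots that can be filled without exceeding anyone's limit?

11

Total capacity across all assistants is 1+2+1+2+3+2 = 11, and 13 slots are needed, so at most 11 can be filled.
An assignment achieving 11: Block 1→Tran, Block 2→Quispe, Block 3→Quispe+Petrov, Block 4→Lindqvist, Block 5→Lindqvist+Baptiste, Block 7→Lindqvist, Block 8→Petrov, Block 9→Espinoza, Block 10→Baptiste.
Loads: Tran 1/1, Quispe 2/2, Espinoza 1/1, Petrov 2/2, Lindqvist 3/3, Baptiste 2/2.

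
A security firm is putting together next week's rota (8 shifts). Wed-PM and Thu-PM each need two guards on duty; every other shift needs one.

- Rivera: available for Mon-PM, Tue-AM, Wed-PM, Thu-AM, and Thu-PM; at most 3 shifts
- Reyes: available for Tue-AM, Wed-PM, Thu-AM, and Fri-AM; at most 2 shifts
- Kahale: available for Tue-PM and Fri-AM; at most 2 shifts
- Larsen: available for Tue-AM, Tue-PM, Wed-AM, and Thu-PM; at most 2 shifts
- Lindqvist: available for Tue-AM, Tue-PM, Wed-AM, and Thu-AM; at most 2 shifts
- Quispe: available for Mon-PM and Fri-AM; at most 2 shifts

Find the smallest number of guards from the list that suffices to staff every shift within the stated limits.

10 slots to fill and no one can take more than 3, so at least ⌈10/3⌉ = 4 guards are needed.
Any 4 guards together have capacity at most 3+2+2+2 = 9 < 10 slots, so 4 can never suffice.
Rivera, Reyes, Kahale, Larsen, and Lindqvist alone can cover everything: Mon-PM→Rivera, Tue-AM→Lindqvist, Tue-PM→Kahale, Wed-AM→Larsen, Wed-PM→Rivera+Reyes, Thu-AM→Lindqvist, Thu-PM→Rivera+Larsen, Fri-AM→Reyes.

5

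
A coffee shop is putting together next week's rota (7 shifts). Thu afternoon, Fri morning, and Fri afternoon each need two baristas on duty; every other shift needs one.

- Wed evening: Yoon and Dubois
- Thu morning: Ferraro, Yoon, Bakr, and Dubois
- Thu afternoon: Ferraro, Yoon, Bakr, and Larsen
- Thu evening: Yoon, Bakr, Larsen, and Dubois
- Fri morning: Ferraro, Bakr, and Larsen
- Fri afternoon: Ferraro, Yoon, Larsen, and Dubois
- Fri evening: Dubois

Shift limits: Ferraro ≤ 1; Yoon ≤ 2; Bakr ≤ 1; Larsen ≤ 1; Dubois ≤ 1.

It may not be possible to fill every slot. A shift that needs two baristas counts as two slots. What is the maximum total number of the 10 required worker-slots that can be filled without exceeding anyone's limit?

6

Total capacity across all baristas is 1+2+1+1+1 = 6, and 10 slots are needed, so at most 6 can be filled.
An assignment achieving 6: Wed evening→Yoon, Thu morning→Yoon, Thu afternoon→Larsen, Fri morning→Ferraro+Bakr, Fri evening→Dubois.
Loads: Ferraro 1/1, Yoon 2/2, Bakr 1/1, Larsen 1/1, Dubois 1/1.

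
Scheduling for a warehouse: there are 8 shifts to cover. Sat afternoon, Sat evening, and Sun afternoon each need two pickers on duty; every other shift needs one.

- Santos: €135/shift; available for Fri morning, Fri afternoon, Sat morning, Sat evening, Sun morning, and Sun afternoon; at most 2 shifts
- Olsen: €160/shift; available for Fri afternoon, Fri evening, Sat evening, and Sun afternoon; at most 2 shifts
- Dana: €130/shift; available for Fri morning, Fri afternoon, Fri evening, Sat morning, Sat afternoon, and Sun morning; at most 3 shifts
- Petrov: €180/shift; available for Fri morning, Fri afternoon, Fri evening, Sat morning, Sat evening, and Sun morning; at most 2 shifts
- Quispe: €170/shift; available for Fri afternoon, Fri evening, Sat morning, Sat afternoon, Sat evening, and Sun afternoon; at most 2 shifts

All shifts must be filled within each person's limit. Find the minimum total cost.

Sat afternoon can only be covered by Dana and Quispe, so that assignment is forced.
Picking the cheapest available picker for each shift independently would cost €1540, but that ignores the shift limits.
An optimal schedule: Fri morning→Santos, Fri afternoon→Petrov, Fri evening→Dana, Sat morning→Dana, Sat afternoon→Dana+Quispe, Sat evening→Olsen+Petrov, Sun morning→Santos, Sun afternoon→Olsen+Quispe.
Total: 135 + 180 + 130 + 130 + 130 + 170 + 160 + 180 + 135 + 160 + 170 = €1680.

€1680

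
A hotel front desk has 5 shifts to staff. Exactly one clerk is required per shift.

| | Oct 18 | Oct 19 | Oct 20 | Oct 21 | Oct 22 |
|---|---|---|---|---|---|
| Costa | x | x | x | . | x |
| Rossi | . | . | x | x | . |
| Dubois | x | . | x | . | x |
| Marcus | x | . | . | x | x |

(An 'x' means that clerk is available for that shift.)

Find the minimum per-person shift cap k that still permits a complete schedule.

2

With 4 clerks and 5 worker-slots to fill, someone must work at least ⌈5/4⌉ = 2 shifts, so k ≥ 2.
k = 2 works: Oct 18→Costa, Oct 19→Costa, Oct 20→Rossi, Oct 21→Rossi, Oct 22→Dubois.
Loads: Costa 2, Rossi 2, Dubois 1, Marcus 0 — all ≤ 2.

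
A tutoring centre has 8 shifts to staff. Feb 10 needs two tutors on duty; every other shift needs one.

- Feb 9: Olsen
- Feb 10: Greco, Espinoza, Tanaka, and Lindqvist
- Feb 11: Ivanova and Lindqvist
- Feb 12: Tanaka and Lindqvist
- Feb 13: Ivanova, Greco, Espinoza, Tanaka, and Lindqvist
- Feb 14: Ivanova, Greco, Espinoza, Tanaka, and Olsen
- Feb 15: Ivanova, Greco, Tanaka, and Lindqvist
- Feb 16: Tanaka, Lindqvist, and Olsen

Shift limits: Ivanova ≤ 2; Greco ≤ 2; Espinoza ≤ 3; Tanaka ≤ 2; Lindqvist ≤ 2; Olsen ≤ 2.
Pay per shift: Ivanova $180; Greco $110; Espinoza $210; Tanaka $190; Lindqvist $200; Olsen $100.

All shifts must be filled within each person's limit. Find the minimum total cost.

$1360

Feb 9 can only be covered by Olsen, so that assignment is forced.
Picking the cheapest available tutor for each shift independently would cost $1190, but that ignores the shift limits.
An optimal schedule: Feb 9→Olsen, Feb 10→Tanaka+Lindqvist, Feb 11→Ivanova, Feb 12→Tanaka, Feb 13→Greco, Feb 14→Ivanova, Feb 15→Greco, Feb 16→Olsen.
Total: 100 + 190 + 200 + 180 + 190 + 110 + 180 + 110 + 100 = $1360.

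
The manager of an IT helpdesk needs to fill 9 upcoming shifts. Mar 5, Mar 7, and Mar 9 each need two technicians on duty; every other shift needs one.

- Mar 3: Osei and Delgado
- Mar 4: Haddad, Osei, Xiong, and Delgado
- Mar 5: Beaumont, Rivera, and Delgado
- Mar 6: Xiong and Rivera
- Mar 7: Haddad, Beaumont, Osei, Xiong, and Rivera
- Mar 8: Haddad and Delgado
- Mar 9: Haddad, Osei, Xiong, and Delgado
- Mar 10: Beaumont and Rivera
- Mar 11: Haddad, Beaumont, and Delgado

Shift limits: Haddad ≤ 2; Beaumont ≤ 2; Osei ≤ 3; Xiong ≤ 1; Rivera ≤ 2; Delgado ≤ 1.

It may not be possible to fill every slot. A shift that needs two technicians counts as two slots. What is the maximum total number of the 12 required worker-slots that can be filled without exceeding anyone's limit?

11

Total capacity across all technicians is 2+2+3+1+2+1 = 11, and 12 slots are needed, so at most 11 can be filled.
An assignment achieving 11: Mar 3→Osei, Mar 4→Osei, Mar 5→Beaumont+Rivera, Mar 6→Xiong, Mar 7→Rivera, Mar 8→Haddad, Mar 9→Osei+Delgado, Mar 10→Beaumont, Mar 11→Haddad.
Loads: Haddad 2/2, Beaumont 2/2, Osei 3/3, Xiong 1/1, Rivera 2/2, Delgado 1/1.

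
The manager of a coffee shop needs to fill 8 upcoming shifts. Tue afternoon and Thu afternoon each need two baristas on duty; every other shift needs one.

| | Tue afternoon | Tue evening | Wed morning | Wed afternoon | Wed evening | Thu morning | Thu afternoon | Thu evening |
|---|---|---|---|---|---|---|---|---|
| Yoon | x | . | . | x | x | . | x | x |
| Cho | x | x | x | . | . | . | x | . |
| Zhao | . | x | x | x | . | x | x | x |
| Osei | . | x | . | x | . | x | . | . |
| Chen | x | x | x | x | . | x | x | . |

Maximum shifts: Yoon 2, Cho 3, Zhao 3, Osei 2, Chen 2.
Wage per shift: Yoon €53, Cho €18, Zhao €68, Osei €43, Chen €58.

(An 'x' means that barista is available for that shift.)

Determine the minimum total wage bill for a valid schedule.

Wed evening can only be covered by Yoon, so that assignment is forced.
Picking the cheapest available barista for each shift independently would cost €370, but that ignores the shift limits.
An optimal schedule: Tue afternoon→Cho+Chen, Tue evening→Cho, Wed morning→Cho, Wed afternoon→Osei, Wed evening→Yoon, Thu morning→Osei, Thu afternoon→Chen+Zhao, Thu evening→Yoon.
Total: 18 + 58 + 18 + 18 + 43 + 53 + 43 + 58 + 68 + 53 = €430.

€430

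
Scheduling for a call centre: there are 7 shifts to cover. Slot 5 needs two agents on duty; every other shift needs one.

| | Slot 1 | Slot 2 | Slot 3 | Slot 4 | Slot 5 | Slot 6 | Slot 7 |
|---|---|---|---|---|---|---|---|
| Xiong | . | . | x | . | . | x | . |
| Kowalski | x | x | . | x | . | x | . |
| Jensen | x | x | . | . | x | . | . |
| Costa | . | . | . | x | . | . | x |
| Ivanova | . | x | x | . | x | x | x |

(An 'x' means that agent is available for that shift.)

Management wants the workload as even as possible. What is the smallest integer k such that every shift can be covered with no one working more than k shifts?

With 5 agents and 8 worker-slots to fill, someone must work at least ⌈8/5⌉ = 2 shifts, so k ≥ 2.
k = 2 works: Slot 1→Kowalski, Slot 2→Jensen, Slot 3→Xiong, Slot 4→Kowalski, Slot 5→Jensen+Ivanova, Slot 6→Xiong, Slot 7→Costa.
Loads: Xiong 2, Kowalski 2, Jensen 2, Costa 1, Ivanova 1 — all ≤ 2.

2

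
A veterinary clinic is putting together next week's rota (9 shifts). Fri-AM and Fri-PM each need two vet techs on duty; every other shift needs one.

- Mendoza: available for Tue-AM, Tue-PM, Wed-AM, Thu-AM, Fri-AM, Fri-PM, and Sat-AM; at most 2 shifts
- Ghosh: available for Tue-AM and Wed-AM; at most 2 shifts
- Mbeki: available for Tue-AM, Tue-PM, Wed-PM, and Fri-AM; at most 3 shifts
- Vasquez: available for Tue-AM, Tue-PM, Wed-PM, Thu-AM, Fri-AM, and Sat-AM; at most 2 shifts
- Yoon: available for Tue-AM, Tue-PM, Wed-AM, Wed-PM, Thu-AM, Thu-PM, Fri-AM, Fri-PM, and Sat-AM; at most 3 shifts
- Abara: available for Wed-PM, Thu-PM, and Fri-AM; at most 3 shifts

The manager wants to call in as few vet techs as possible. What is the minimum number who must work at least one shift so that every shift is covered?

4

11 slots to fill and no one can take more than 3, so at least ⌈11/3⌉ = 4 vet techs are needed.
Mendoza, Mbeki, Yoon, and Abara alone can cover everything: Tue-AM→Mbeki, Tue-PM→Mbeki, Wed-AM→Mendoza, Wed-PM→Abara, Thu-AM→Yoon, Thu-PM→Abara, Fri-AM→Mbeki+Abara, Fri-PM→Mendoza+Yoon, Sat-AM→Yoon.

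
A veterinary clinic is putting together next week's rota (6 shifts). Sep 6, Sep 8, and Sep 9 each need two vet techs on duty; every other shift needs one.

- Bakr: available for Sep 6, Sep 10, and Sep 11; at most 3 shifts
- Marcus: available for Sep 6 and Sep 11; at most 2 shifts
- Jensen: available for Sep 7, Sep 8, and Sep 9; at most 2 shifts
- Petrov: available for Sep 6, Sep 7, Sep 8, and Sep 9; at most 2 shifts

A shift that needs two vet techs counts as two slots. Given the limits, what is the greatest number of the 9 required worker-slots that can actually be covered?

Total capacity across all vet techs is 3+2+2+2 = 9, and 9 slots are needed, so at most 9 can be filled.
Shifts {Sep 7, Sep 8, Sep 9} need 5 slots but only Jensen and Petrov are available for them, supplying at most 4 — so at least 1 slot must go unfilled.
An assignment achieving 8: Sep 6→Bakr+Marcus, Sep 7→Jensen, Sep 8→Jensen+Petrov, Sep 9→Petrov, Sep 10→Bakr, Sep 11→Bakr.
Loads: Bakr 3/3, Marcus 1/2, Jensen 2/2, Petrov 2/2.

8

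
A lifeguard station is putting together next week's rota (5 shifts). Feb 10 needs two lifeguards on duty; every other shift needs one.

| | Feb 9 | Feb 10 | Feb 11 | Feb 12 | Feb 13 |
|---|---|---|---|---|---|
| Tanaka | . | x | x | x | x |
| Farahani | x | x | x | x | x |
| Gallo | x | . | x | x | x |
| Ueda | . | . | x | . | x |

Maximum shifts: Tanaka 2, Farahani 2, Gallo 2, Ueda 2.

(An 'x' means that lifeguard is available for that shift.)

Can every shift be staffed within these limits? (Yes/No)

Yes

Feb 10 can only be covered by Tanaka and Farahani, so that assignment is forced.
One valid schedule: Feb 9→Farahani, Feb 10→Tanaka+Farahani, Feb 11→Gallo, Feb 12→Tanaka, Feb 13→Gallo.
Loads: Tanaka 2/2, Farahani 2/2, Gallo 2/2, Ueda 0/2 — all within limits.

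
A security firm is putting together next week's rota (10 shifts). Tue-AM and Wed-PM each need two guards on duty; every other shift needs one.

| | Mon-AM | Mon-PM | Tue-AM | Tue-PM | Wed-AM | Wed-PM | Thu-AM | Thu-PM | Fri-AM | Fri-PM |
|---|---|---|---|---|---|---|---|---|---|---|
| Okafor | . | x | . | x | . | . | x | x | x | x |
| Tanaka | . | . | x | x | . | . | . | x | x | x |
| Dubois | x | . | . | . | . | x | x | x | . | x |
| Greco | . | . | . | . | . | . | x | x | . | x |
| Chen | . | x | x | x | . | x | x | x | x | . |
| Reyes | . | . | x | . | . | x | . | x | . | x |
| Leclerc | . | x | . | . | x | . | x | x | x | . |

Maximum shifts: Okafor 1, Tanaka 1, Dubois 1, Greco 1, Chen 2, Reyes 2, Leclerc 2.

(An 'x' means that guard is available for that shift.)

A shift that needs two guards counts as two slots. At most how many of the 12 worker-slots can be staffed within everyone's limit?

Total capacity across all guards is 1+1+1+1+2+2+2 = 10, and 12 slots are needed, so at most 10 can be filled.
An assignment achieving 10: Mon-AM→Dubois, Mon-PM→Okafor, Tue-AM→Tanaka+Chen, Tue-PM→Chen, Wed-AM→Leclerc, Wed-PM→Reyes, Thu-AM→Greco, Fri-AM→Leclerc, Fri-PM→Reyes.
Loads: Okafor 1/1, Tanaka 1/1, Dubois 1/1, Greco 1/1, Chen 2/2, Reyes 2/2, Leclerc 2/2.

10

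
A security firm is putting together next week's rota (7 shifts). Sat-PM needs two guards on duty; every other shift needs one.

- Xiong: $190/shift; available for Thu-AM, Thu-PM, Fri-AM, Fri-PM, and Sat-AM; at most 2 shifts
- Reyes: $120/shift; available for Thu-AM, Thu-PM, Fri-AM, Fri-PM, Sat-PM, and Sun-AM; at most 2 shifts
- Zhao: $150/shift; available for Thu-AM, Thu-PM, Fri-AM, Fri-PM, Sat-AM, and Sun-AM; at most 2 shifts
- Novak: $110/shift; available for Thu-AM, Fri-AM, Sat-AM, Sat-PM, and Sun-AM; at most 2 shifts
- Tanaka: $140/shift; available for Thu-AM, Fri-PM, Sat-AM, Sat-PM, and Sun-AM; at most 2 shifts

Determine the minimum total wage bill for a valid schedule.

$1040

Picking the cheapest available guard for each shift independently would cost $910, but that ignores the shift limits.
An optimal schedule: Thu-AM→Zhao, Thu-PM→Reyes, Fri-AM→Novak, Fri-PM→Tanaka, Sat-AM→Tanaka, Sat-PM→Novak+Reyes, Sun-AM→Zhao.
Total: 150 + 120 + 110 + 140 + 140 + 110 + 120 + 150 = $1040.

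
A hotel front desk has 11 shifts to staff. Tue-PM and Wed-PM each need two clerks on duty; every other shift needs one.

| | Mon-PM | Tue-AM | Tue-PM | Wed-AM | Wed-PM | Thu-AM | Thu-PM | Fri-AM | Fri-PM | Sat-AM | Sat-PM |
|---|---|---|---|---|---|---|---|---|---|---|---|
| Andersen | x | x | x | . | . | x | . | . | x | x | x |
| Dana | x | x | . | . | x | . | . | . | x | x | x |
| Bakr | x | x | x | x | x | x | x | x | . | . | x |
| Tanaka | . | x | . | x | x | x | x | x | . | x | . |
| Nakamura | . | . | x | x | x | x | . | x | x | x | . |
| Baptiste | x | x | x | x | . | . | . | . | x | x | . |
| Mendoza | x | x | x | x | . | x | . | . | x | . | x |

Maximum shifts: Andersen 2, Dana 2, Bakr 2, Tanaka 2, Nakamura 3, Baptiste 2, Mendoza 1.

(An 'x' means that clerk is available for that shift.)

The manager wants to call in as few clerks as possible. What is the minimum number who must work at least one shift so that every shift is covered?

13 slots to fill and no one can take more than 3, so at least ⌈13/3⌉ = 5 clerks are needed.
Any 5 clerks together have capacity at most 3+2+2+2+2 = 11 < 13 slots, so 5 can never suffice.
Andersen, Dana, Bakr, Tanaka, Nakamura, and Baptiste alone can cover everything: Mon-PM→Andersen, Tue-AM→Baptiste, Tue-PM→Nakamura+Baptiste, Wed-AM→Tanaka, Wed-PM→Dana+Nakamura, Thu-AM→Tanaka, Thu-PM→Bakr, Fri-AM→Bakr, Fri-PM→Dana, Sat-AM→Nakamura, Sat-PM→Andersen.

6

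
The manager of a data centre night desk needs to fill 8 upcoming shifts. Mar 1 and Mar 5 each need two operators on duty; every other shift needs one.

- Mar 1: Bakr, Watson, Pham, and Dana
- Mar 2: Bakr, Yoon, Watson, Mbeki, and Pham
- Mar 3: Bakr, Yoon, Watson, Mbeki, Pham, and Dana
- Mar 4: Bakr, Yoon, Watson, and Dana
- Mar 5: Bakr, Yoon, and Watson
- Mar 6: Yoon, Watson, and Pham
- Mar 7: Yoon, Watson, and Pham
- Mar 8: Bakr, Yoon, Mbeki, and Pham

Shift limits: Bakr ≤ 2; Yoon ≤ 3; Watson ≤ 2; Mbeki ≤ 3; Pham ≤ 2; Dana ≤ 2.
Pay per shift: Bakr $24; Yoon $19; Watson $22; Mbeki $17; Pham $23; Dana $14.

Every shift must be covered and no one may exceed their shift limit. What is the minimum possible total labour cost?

Picking the cheapest available operator for each shift independently would cost $177, but that ignores the shift limits.
An optimal schedule: Mar 1→Dana+Watson, Mar 2→Mbeki, Mar 3→Mbeki, Mar 4→Dana, Mar 5→Yoon+Watson, Mar 6→Yoon, Mar 7→Yoon, Mar 8→Mbeki.
Total: 14 + 22 + 17 + 17 + 14 + 19 + 22 + 19 + 19 + 17 = $180.

$180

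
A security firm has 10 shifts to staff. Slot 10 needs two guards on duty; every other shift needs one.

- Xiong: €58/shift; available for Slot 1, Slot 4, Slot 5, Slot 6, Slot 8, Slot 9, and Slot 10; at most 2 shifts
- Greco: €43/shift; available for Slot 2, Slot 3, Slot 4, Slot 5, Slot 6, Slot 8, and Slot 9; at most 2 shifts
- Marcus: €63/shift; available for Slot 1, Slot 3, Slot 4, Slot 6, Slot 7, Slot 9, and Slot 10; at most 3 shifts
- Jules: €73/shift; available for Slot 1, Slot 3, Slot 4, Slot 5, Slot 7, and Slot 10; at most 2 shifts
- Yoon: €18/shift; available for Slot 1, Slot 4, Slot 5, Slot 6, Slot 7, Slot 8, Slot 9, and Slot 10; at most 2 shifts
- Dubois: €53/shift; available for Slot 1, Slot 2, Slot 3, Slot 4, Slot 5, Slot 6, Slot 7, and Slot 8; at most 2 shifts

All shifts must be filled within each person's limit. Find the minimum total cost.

Picking the cheapest available guard for each shift independently would cost €288, but that ignores the shift limits.
An optimal schedule: Slot 1→Dubois, Slot 2→Greco, Slot 3→Greco, Slot 4→Marcus, Slot 5→Dubois, Slot 6→Marcus, Slot 7→Yoon, Slot 8→Yoon, Slot 9→Xiong, Slot 10→Xiong+Marcus.
Total: 53 + 43 + 43 + 63 + 53 + 63 + 18 + 18 + 58 + 58 + 63 = €533.

€533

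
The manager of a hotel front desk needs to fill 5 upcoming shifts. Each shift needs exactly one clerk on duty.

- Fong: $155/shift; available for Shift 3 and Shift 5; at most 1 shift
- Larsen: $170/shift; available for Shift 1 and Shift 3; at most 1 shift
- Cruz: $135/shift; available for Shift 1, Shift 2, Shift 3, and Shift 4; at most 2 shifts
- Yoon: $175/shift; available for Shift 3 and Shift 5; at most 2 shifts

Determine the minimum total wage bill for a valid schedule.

Shift 2 can only be covered by Cruz, so that assignment is forced.
Shift 4 can only be covered by Cruz, so that assignment is forced.
Picking the cheapest available clerk for each shift independently would cost $695, but that ignores the shift limits.
An optimal schedule: Shift 1→Larsen, Shift 2→Cruz, Shift 3→Yoon, Shift 4→Cruz, Shift 5→Fong.
Total: 170 + 135 + 175 + 135 + 155 = $770.

$770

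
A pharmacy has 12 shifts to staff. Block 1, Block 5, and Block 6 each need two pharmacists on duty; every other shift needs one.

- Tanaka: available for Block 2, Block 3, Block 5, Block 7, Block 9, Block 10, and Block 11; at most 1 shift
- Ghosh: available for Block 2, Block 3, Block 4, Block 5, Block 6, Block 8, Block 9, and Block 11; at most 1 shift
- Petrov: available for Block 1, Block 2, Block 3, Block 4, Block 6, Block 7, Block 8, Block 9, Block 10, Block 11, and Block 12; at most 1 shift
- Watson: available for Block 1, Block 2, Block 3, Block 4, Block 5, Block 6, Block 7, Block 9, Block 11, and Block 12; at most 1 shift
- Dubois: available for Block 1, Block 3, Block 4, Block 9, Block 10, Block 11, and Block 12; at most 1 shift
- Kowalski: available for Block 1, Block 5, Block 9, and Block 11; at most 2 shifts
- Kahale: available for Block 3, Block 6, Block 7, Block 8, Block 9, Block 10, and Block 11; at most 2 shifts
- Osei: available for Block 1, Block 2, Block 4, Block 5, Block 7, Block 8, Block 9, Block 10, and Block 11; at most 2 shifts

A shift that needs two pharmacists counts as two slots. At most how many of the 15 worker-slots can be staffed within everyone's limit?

Total capacity across all pharmacists is 1+1+1+1+1+2+2+2 = 11, and 15 slots are needed, so at most 11 can be filled.
An assignment achieving 11: Block 1→Dubois+Kowalski, Block 2→Tanaka, Block 4→Osei, Block 5→Kowalski+Osei, Block 6→Ghosh+Watson, Block 7→Kahale, Block 8→Kahale, Block 12→Petrov.
Loads: Tanaka 1/1, Ghosh 1/1, Petrov 1/1, Watson 1/1, Dubois 1/1, Kowalski 2/2, Kahale 2/2, Osei 2/2.

11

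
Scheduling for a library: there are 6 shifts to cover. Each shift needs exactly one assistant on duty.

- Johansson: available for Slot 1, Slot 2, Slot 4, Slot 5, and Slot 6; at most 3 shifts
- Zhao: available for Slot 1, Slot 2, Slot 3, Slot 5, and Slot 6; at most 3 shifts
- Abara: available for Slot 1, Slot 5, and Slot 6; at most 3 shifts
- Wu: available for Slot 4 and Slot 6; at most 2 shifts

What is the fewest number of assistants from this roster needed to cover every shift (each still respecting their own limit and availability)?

2

6 slots to fill and no one can take more than 3, so at least ⌈6/3⌉ = 2 assistants are needed.
Johansson and Zhao alone can cover everything: Slot 1→Johansson, Slot 2→Johansson, Slot 3→Zhao, Slot 4→Johansson, Slot 5→Zhao, Slot 6→Zhao.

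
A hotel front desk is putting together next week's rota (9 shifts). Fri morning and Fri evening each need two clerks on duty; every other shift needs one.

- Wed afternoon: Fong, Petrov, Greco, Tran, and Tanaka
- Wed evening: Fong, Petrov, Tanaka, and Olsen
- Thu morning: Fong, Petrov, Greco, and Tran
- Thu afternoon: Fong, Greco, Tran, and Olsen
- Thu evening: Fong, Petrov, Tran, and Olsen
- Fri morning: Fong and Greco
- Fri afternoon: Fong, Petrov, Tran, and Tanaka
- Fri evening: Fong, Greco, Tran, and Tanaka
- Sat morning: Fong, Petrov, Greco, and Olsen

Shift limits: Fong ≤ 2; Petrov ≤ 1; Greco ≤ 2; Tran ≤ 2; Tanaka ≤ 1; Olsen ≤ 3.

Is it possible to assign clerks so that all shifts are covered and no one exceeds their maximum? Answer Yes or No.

Fri morning can only be covered by Fong and Greco, so that assignment is forced.
One valid schedule: Wed afternoon→Greco, Wed evening→Fong, Thu morning→Petrov, Thu afternoon→Olsen, Thu evening→Olsen, Fri morning→Fong+Greco, Fri afternoon→Tran, Fri evening→Tran+Tanaka, Sat morning→Olsen.
Loads: Fong 2/2, Petrov 1/1, Greco 2/2, Tran 2/2, Tanaka 1/1, Olsen 3/3 — all within limits.

Yes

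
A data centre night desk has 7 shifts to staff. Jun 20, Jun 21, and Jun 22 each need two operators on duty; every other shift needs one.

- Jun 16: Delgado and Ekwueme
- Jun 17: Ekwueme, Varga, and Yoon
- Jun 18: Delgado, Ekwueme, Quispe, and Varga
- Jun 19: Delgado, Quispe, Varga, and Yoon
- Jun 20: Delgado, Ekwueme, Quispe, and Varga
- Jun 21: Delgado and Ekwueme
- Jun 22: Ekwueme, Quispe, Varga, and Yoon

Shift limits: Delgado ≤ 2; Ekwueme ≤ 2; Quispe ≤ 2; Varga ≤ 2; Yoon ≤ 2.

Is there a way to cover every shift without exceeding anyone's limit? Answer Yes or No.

Jun 21 can only be covered by Delgado and Ekwueme, so that assignment is forced.
One valid schedule: Jun 16→Delgado, Jun 17→Ekwueme, Jun 18→Quispe, Jun 19→Yoon, Jun 20→Quispe+Varga, Jun 21→Delgado+Ekwueme, Jun 22→Varga+Yoon.
Loads: Delgado 2/2, Ekwueme 2/2, Quispe 2/2, Varga 2/2, Yoon 2/2 — all within limits.

Yes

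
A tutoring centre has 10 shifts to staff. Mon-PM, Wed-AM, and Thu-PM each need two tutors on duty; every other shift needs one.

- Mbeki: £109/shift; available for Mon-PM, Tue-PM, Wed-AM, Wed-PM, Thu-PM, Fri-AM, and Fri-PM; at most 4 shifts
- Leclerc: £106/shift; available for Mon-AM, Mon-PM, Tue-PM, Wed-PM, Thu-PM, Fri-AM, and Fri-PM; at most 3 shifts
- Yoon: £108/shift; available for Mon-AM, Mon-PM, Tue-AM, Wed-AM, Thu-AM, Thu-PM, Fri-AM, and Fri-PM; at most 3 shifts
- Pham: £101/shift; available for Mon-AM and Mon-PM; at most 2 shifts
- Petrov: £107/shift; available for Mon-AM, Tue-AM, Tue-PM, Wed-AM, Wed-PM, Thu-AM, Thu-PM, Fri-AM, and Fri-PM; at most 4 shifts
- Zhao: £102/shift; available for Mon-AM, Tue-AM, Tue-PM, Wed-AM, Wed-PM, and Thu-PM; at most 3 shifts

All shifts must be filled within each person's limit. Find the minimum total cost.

Picking the cheapest available tutor for each shift independently would cost £1350, but that ignores the shift limits.
An optimal schedule: Mon-AM→Pham, Mon-PM→Pham+Leclerc, Tue-AM→Zhao, Tue-PM→Zhao, Wed-AM→Petrov+Yoon, Wed-PM→Zhao, Thu-AM→Petrov, Thu-PM→Leclerc+Petrov, Fri-AM→Leclerc, Fri-PM→Petrov.
Total: 101 + 101 + 106 + 102 + 102 + 107 + 108 + 102 + 107 + 106 + 107 + 106 + 107 = £1362.

£1362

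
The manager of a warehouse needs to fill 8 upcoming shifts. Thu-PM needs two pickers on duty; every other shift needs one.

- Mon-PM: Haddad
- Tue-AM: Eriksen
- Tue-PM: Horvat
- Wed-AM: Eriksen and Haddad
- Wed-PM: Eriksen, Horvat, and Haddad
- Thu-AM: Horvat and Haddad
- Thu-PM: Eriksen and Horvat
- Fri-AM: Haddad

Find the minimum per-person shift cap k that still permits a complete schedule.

3

With 3 pickers and 9 worker-slots to fill, someone must work at least ⌈9/3⌉ = 3 shifts, so k ≥ 3.
k = 3 works: Mon-PM→Haddad, Tue-AM→Eriksen, Tue-PM→Horvat, Wed-AM→Eriksen, Wed-PM→Haddad, Thu-AM→Horvat, Thu-PM→Eriksen+Horvat, Fri-AM→Haddad.
Loads: Eriksen 3, Horvat 3, Haddad 3 — all ≤ 3.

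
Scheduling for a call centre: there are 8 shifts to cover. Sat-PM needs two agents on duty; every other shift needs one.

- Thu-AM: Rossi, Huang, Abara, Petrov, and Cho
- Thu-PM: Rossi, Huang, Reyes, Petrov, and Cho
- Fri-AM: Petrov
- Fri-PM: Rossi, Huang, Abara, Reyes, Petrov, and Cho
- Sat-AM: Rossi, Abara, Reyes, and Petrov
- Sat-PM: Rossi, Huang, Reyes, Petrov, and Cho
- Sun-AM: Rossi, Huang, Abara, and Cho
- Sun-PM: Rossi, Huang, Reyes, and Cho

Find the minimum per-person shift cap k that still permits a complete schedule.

With 6 agents and 9 worker-slots to fill, someone must work at least ⌈9/6⌉ = 2 shifts, so k ≥ 2.
k = 2 works: Thu-AM→Huang, Thu-PM→Reyes, Fri-AM→Petrov, Fri-PM→Abara, Sat-AM→Rossi, Sat-PM→Reyes+Petrov, Sun-AM→Rossi, Sun-PM→Huang.
Loads: Rossi 2, Huang 2, Abara 1, Reyes 2, Petrov 2, Cho 0 — all ≤ 2.

2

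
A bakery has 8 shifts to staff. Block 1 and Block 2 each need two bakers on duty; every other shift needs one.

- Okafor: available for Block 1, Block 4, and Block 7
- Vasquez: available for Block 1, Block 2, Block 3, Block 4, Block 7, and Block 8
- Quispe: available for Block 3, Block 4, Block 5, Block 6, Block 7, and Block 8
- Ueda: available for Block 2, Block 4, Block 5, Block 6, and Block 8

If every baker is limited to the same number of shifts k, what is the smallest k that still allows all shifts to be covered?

With 4 bakers and 10 worker-slots to fill, someone must work at least ⌈10/4⌉ = 3 shifts, so k ≥ 3.
k = 3 works: Block 1→Okafor+Vasquez, Block 2→Vasquez+Ueda, Block 3→Vasquez, Block 4→Okafor, Block 5→Quispe, Block 6→Quispe, Block 7→Okafor, Block 8→Quispe.
Loads: Okafor 3, Vasquez 3, Quispe 3, Ueda 1 — all ≤ 3.

3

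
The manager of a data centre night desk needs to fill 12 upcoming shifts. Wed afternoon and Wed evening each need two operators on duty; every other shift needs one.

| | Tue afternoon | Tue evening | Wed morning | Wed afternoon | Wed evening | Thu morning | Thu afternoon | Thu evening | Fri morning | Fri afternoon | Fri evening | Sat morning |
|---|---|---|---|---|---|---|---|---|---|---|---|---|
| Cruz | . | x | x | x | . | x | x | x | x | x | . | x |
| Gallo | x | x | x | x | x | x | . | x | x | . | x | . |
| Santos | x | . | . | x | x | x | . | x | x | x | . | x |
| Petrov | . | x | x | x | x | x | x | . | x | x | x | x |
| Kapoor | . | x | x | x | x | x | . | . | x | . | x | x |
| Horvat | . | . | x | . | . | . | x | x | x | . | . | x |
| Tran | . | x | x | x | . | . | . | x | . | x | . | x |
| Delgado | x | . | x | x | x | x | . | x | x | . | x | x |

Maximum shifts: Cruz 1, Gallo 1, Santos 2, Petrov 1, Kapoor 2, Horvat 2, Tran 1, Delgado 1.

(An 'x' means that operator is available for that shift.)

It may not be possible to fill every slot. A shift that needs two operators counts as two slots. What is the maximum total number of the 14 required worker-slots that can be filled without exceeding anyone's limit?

11

Total capacity across all operators is 1+1+2+1+2+2+1+1 = 11, and 14 slots are needed, so at most 11 can be filled.
An assignment achieving 11: Tue afternoon→Gallo, Tue evening→Kapoor, Wed morning→Horvat, Wed afternoon→Tran, Wed evening→Santos+Kapoor, Thu morning→Delgado, Thu afternoon→Cruz, Thu evening→Horvat, Fri afternoon→Santos, Fri evening→Petrov.
Loads: Cruz 1/1, Gallo 1/1, Santos 2/2, Petrov 1/1, Kapoor 2/2, Horvat 2/2, Tran 1/1, Delgado 1/1.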